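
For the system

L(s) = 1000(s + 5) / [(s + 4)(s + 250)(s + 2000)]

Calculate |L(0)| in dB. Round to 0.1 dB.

-52.0 dB

L(0) = 1000·5 / (4·250·2000) = 0.0025
20 log₁₀(0.0025) ≈ -52.04 dB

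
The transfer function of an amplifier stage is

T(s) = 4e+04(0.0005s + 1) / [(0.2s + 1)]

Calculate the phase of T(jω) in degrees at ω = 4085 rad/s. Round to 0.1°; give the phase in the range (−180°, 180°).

-26.0°

At ω = 4085 rad/s:
zero (1 + j4085·0.0005) = 1 + j2.0425 → |·| ≈ 2.2742, ∠ ≈ 63.91°
pole (1 + j4085·0.2) = 1 + j817 → |·| ≈ 817, ∠ ≈ 89.93°
∠T = (63.91°) − (89.93°) = -26.02°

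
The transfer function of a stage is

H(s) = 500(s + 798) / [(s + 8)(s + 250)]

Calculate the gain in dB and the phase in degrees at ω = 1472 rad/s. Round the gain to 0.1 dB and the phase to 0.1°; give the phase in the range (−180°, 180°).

At s = jω = j1472:
zero (s+798): 798 + j1472 → |·| = √(798²+1472²) = √2803588 ≈ 1674.4, ∠ = arctan(1472/798) ≈ 61.54°
pole (s+8): 8 + j1472 → |·| = √(8²+1472²) = √2166848 ≈ 1472, ∠ = arctan(1472/8) ≈ 89.69°
pole (s+250): 250 + j1472 → |·| = √(250²+1472²) = √2229284 ≈ 1493.1, ∠ = arctan(1472/250) ≈ 80.36°
|H| = 500 · 1674.4 / 2.1978e+06 ≈ 0.38093
Gain = 20 log₁₀(0.38093) ≈ -8.38 dB
∠H = 61.54° − 170.05° = -108.51°

-8.4 dB, -108.5°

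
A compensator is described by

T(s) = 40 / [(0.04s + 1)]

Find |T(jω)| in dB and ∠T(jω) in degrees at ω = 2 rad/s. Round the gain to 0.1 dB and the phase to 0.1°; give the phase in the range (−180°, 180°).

32.0 dB, -4.6°

At ω = 2 rad/s:
pole (1 + j2·0.04) = 1 + j0.08 → |·| ≈ 1.0032, ∠ ≈ 4.57°
|T| = 40 · 1 / (1.0032) ≈ 39.872
Gain = 20 log₁₀(39.872) ≈ 32.01 dB
∠T = (0°) − (4.57°) = -4.57°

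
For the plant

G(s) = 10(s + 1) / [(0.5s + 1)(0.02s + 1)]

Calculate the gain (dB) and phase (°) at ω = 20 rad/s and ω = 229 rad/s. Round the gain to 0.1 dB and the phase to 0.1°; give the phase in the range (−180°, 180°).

At ω = 20 rad/s:
zero (1 + j20·1) = 1 + j20 → |·| ≈ 20.025, ∠ ≈ 87.14°
pole (1 + j20·0.5) = 1 + j10 → |·| ≈ 10.05, ∠ ≈ 84.29°
pole (1 + j20·0.02) = 1 + j0.4 → |·| ≈ 1.077, ∠ ≈ 21.80°
|G| = 10 · 20.025 / (10.05 · 1.077) ≈ 18.501
Gain = 20 log₁₀(18.501) ≈ 25.34 dB
∠G = (87.14°) − (84.29° + 21.80°) = -18.95°

At ω = 229 rad/s:
zero (1 + j229·1) = 1 + j229 → |·| ≈ 229, ∠ ≈ 89.75°
pole (1 + j229·0.5) = 1 + j114.5 → |·| ≈ 114.5, ∠ ≈ 89.50°
pole (1 + j229·0.02) = 1 + j4.58 → |·| ≈ 4.6879, ∠ ≈ 77.68°
|G| = 10 · 229 / (114.5 · 4.6879) ≈ 4.2663
Gain = 20 log₁₀(4.2663) ≈ 12.60 dB
∠G = (89.75°) − (89.50° + 77.68°) = -77.43°

ω = 20: 25.3 dB, -19.0°; ω = 229: 12.6 dB, -77.4°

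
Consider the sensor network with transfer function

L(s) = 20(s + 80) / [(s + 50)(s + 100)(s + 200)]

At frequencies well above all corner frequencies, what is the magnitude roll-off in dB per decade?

-40 dB/decade

Each pole contributes −20 dB/decade at high frequency; each zero contributes +20 dB/decade.
Net: 1 zero(s) − 3 pole(s) → -40 dB/decade.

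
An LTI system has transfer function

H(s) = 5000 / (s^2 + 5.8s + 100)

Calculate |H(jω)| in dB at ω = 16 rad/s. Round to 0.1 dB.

At s = jω = j16:
quadratic: (j16)² + 5.8·j16 + 100 = -156 + j92.8 → |·| ≈ 181.52, ∠ ≈ 149.25°
|H| = 5000 / 181.52 ≈ 27.545
Gain = 20 log₁₀(27.545) ≈ 28.80 dB

28.8 dB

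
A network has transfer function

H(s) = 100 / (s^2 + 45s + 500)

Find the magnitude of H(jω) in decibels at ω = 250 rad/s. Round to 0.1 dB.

-56.0 dB

Substitute s = j250:
Numerator: 100 = 100 + j0
Denominator: (j250)^2 + 45(j250) + 500 = -62000 + j11250
|N| = √(100² + 0²) ≈ 100, ∠N ≈ 0.00°
|D| = √(62000² + 11250²) ≈ 63012, ∠D ≈ 169.72°
|H| = 100 / 63012 ≈ 0.001587
Gain = 20 log₁₀(0.001587) ≈ -55.99 dB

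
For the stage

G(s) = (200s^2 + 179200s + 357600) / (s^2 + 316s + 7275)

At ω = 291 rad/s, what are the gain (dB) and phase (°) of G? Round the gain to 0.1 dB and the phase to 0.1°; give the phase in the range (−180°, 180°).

Substitute s = j291:
Numerator: 200(j291)^2 + 179200(j291) + 357600 = -16578600 + j52147200
Denominator: (j291)^2 + 316(j291) + 7275 = -77406 + j91956
|N| = √(16578600² + 52147200²) ≈ 5.4719e+07, ∠N ≈ 107.64°
|D| = √(77406² + 91956²) ≈ 1.202e+05, ∠D ≈ 130.09°
|G| = 5.4719e+07 / 1.202e+05 ≈ 455.23
Gain = 20 log₁₀(455.23) ≈ 53.16 dB
∠G = 107.64° − 130.09° = -22.45°

53.2 dB, -22.5°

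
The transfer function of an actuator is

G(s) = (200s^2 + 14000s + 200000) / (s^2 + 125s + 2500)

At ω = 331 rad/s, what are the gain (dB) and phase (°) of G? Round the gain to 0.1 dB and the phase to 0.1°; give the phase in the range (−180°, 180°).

45.7 dB, 9.1°

Substitute s = j331:
Numerator: 200(j331)^2 + 14000(j331) + 200000 = -21712200 + j4634000
Denominator: (j331)^2 + 125(j331) + 2500 = -107061 + j41375
|N| = √(21712200² + 4634000²) ≈ 2.2201e+07, ∠N ≈ 167.95°
|D| = √(107061² + 41375²) ≈ 1.1478e+05, ∠D ≈ 158.87°
|G| = 2.2201e+07 / 1.1478e+05 ≈ 193.42
Gain = 20 log₁₀(193.42) ≈ 45.73 dB
∠G = 167.95° − 158.87° = 9.08°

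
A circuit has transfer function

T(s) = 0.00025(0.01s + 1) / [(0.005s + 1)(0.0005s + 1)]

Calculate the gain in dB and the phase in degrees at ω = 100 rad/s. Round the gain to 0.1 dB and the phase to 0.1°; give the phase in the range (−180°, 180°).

-70.0 dB, 15.6°

At ω = 100 rad/s:
zero (1 + j100·0.01) = 1 + j1 → |·| ≈ 1.4142, ∠ ≈ 45.00°
pole (1 + j100·0.005) = 1 + j0.5 → |·| ≈ 1.118, ∠ ≈ 26.57°
pole (1 + j100·0.0005) = 1 + j0.05 → |·| ≈ 1.0012, ∠ ≈ 2.86°
|T| = 0.00025 · 1.4142 / (1.118 · 1.0012) ≈ 0.00031586
Gain = 20 log₁₀(0.00031586) ≈ -70.01 dB
∠T = (45.00°) − (26.57° + 2.86°) = 15.57°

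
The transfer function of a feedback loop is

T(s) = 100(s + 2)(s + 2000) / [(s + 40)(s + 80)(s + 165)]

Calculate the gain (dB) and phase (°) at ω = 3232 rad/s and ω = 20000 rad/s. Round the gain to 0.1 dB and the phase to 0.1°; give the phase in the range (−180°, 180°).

At s = jω = j3232:
zero (s+2): 2 + j3232 → |·| = √(2²+3232²) = √10445828 ≈ 3232, ∠ = arctan(3232/2) ≈ 89.96°
zero (s+2000): 2000 + j3232 → |·| = √(2000²+3232²) = √14445824 ≈ 3800.8, ∠ = arctan(3232/2000) ≈ 58.25°
pole (s+40): 40 + j3232 → |·| = √(40²+3232²) = √10447424 ≈ 3232.2, ∠ = arctan(3232/40) ≈ 89.29°
pole (s+80): 80 + j3232 → |·| = √(80²+3232²) = √10452224 ≈ 3233, ∠ = arctan(3232/80) ≈ 88.58°
pole (s+165): 165 + j3232 → |·| = √(165²+3232²) = √10473049 ≈ 3236.2, ∠ = arctan(3232/165) ≈ 87.08°
|T| = 100 · 1.2284e+07 / 3.3817e+10 ≈ 0.036325
Gain = 20 log₁₀(0.036325) ≈ -28.80 dB
∠T = 148.21° − 264.95° = -116.74°

At s = jω = j20000:
zero (s+2): 2 + j20000 → |·| = √(2²+20000²) = √400000004 ≈ 20000, ∠ = arctan(20000/2) ≈ 89.99°
zero (s+2000): 2000 + j20000 → |·| = √(2000²+20000²) = √404000000 ≈ 20100, ∠ = arctan(20000/2000) ≈ 84.29°
pole (s+40): 40 + j20000 → |·| = √(40²+20000²) = √400001600 ≈ 20000, ∠ = arctan(20000/40) ≈ 89.89°
pole (s+80): 80 + j20000 → |·| = √(80²+20000²) = √400006400 ≈ 20000, ∠ = arctan(20000/80) ≈ 89.77°
pole (s+165): 165 + j20000 → |·| = √(165²+20000²) = √400027225 ≈ 20001, ∠ = arctan(20000/165) ≈ 89.53°
|T| = 100 · 4.02e+08 / 8.0004e+12 ≈ 0.0050247
Gain = 20 log₁₀(0.0050247) ≈ -45.98 dB
∠T = 174.28° − 269.19° = -94.91°

ω = 3232: -28.8 dB, -116.7°; ω = 20000: -46.0 dB, -94.9°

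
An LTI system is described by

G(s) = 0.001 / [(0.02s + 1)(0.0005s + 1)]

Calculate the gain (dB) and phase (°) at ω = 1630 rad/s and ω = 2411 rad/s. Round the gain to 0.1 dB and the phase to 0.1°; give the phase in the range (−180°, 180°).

At ω = 1630 rad/s:
pole (1 + j1630·0.02) = 1 + j32.6 → |·| ≈ 32.615, ∠ ≈ 88.24°
pole (1 + j1630·0.0005) = 1 + j0.815 → |·| ≈ 1.29, ∠ ≈ 39.18°
|G| = 0.001 · 1 / (32.615 · 1.29) ≈ 2.3768e-05
Gain = 20 log₁₀(2.3768e-05) ≈ -92.48 dB
∠G = (0°) − (88.24° + 39.18°) = -127.42°

At ω = 2411 rad/s:
pole (1 + j2411·0.02) = 1 + j48.22 → |·| ≈ 48.23, ∠ ≈ 88.81°
pole (1 + j2411·0.0005) = 1 + j1.2055 → |·| ≈ 1.5663, ∠ ≈ 50.32°
|G| = 0.001 · 1 / (48.23 · 1.5663) ≈ 1.3238e-05
Gain = 20 log₁₀(1.3238e-05) ≈ -97.56 dB
∠G = (0°) − (88.81° + 50.32°) = -139.13°

ω = 1630: -92.5 dB, -127.4°; ω = 2411: -97.6 dB, -139.1°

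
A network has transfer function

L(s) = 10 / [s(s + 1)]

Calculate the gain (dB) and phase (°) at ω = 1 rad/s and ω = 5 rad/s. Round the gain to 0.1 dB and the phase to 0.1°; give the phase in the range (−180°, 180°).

ω = 1: 17.0 dB, -135.0°; ω = 5: -8.1 dB, -168.7°

At s = jω = j1:
pole (s+1): 1 + j1 → |·| = √(1²+1²) = √2 ≈ 1.4142, ∠ = arctan(1/1) ≈ 45.00°
pole at origin: |s| = 1, ∠ = 90.00° (in denominator)
|L| = 10 / 1.4142 ≈ 7.0711
Gain = 20 log₁₀(7.0711) ≈ 16.99 dB
∠L = 0.00° − 135.00° = -135.00°

At s = jω = j5:
pole (s+1): 1 + j5 → |·| = √(1²+5²) = √26 ≈ 5.099, ∠ = arctan(5/1) ≈ 78.69°
pole at origin: |s| = 5, ∠ = 90.00° (in denominator)
|L| = 10 / 25.495 ≈ 0.39223
Gain = 20 log₁₀(0.39223) ≈ -8.13 dB
∠L = 0.00° − 168.69° = -168.69°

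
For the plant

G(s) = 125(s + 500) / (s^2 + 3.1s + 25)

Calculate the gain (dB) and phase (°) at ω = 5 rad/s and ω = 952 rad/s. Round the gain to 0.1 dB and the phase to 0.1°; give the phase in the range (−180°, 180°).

ω = 5: 72.1 dB, -89.4°; ω = 952: -16.6 dB, -117.5°

At s = jω = j5:
zero (s+500): 500 + j5 → |·| = √(500²+5²) = √250025 ≈ 500.02, ∠ = arctan(5/500) ≈ 0.57°
quadratic: (j5)² + 3.1·j5 + 25 = 0 + j15.5 → |·| ≈ 15.5, ∠ ≈ 90.00°
|G| = 125 · 500.02 / 15.5 ≈ 4032.4
Gain = 20 log₁₀(4032.4) ≈ 72.11 dB
∠G = 0.57° − 90.00° = -89.43°

At s = jω = j952:
zero (s+500): 500 + j952 → |·| = √(500²+952²) = √1156304 ≈ 1075.3, ∠ = arctan(952/500) ≈ 62.29°
quadratic: (j952)² + 3.1·j952 + 25 = -906279 + j2951.2 → |·| ≈ 9.0628e+05, ∠ ≈ 179.81°
|G| = 125 · 1075.3 / 9.0628e+05 ≈ 0.14831
Gain = 20 log₁₀(0.14831) ≈ -16.58 dB
∠G = 62.29° − 179.81° = -117.52°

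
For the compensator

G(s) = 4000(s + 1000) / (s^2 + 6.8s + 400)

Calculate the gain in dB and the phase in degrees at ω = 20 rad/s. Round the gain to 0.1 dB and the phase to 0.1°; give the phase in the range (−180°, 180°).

At s = jω = j20:
zero (s+1000): 1000 + j20 → |·| = √(1000²+20²) = √1000400 ≈ 1000.2, ∠ = arctan(20/1000) ≈ 1.15°
quadratic: (j20)² + 6.8·j20 + 400 = 0 + j136 → |·| ≈ 136, ∠ ≈ 90.00°
|G| = 4000 · 1000.2 / 136 ≈ 29418
Gain = 20 log₁₀(29418) ≈ 89.37 dB
∠G = 1.15° − 90.00° = -88.85°

89.4 dB, -88.9°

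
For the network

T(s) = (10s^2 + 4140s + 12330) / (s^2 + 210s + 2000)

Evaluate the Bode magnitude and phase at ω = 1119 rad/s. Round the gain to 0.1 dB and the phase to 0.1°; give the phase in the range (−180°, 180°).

Substitute s = j1119:
Numerator: 10(j1119)^2 + 4140(j1119) + 12330 = -12509280 + j4632660
Denominator: (j1119)^2 + 210(j1119) + 2000 = -1250161 + j234990
|N| = √(12509280² + 4632660²) ≈ 1.334e+07, ∠N ≈ 159.68°
|D| = √(1250161² + 234990²) ≈ 1.2721e+06, ∠D ≈ 169.35°
|T| = 1.334e+07 / 1.2721e+06 ≈ 10.487
Gain = 20 log₁₀(10.487) ≈ 20.41 dB
∠T = 159.68° − 169.35° = -9.67°

20.4 dB, -9.7°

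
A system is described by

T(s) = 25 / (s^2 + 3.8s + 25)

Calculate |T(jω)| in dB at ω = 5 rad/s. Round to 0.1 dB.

At s = jω = j5:
quadratic: (j5)² + 3.8·j5 + 25 = 0 + j19 → |·| ≈ 19, ∠ ≈ 90.00°
|T| = 25 / 19 ≈ 1.3158
Gain = 20 log₁₀(1.3158) ≈ 2.38 dB

2.4 dB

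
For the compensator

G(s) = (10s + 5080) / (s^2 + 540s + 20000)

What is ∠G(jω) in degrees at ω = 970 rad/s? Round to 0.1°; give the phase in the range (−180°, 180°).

-88.0°

Substitute s = j970:
Numerator: 10(j970) + 5080 = 5080 + j9700
Denominator: (j970)^2 + 540(j970) + 20000 = -920900 + j523800
|N| = √(5080² + 9700²) ≈ 10950, ∠N ≈ 62.36°
|D| = √(920900² + 523800²) ≈ 1.0594e+06, ∠D ≈ 150.37°
∠G = 62.36° − 150.37° = -88.01°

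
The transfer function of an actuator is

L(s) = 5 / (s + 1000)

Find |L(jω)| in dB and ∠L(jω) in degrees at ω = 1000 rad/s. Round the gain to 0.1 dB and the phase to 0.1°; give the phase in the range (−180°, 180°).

-49.0 dB, -45.0°

Substitute s = j1000:
Numerator: 5 = 5 + j0
Denominator: (j1000) + 1000 = 1000 + j1000
|N| = √(5² + 0²) ≈ 5, ∠N ≈ 0.00°
|D| = √(1000² + 1000²) ≈ 1414.2, ∠D ≈ 45.00°
|L| = 5 / 1414.2 ≈ 0.0035356
Gain = 20 log₁₀(0.0035356) ≈ -49.03 dB
∠L = 0.00° − 45.00° = -45.00°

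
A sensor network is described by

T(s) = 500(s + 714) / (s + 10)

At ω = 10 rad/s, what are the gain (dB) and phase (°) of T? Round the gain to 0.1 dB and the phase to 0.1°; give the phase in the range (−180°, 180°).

88.0 dB, -44.2°

At s = jω = j10:
zero (s+714): 714 + j10 → |·| = √(714²+10²) = √509896 ≈ 714.07, ∠ = arctan(10/714) ≈ 0.80°
pole (s+10): 10 + j10 → |·| = √(10²+10²) = √200 ≈ 14.142, ∠ = arctan(10/10) ≈ 45.00°
|T| = 500 · 714.07 / 14.142 ≈ 25246
Gain = 20 log₁₀(25246) ≈ 88.04 dB
∠T = 0.80° − 45.00° = -44.20°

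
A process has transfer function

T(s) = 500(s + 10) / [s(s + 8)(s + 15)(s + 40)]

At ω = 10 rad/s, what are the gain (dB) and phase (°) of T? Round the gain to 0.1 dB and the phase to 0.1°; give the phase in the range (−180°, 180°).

At s = jω = j10:
zero (s+10): 10 + j10 → |·| = √(10²+10²) = √200 ≈ 14.142, ∠ = arctan(10/10) ≈ 45.00°
pole (s+8): 8 + j10 → |·| = √(8²+10²) = √164 ≈ 12.806, ∠ = arctan(10/8) ≈ 51.34°
pole (s+15): 15 + j10 → |·| = √(15²+10²) = √325 ≈ 18.028, ∠ = arctan(10/15) ≈ 33.69°
pole (s+40): 40 + j10 → |·| = √(40²+10²) = √1700 ≈ 41.231, ∠ = arctan(10/40) ≈ 14.04°
pole at origin: |s| = 10, ∠ = 90.00° (in denominator)
|T| = 500 · 14.142 / 95189 ≈ 0.074284
Gain = 20 log₁₀(0.074284) ≈ -22.58 dB
∠T = 45.00° − 189.07° = -144.07°

-22.6 dB, -144.1°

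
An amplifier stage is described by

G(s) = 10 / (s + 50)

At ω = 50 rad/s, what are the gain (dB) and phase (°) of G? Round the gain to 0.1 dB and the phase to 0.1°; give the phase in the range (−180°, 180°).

-17.0 dB, -45.0°

At s = jω = j50:
pole (s+50): 50 + j50 → |·| = √(50²+50²) = √5000 ≈ 70.711, ∠ = arctan(50/50) ≈ 45.00°
|G| = 10 / 70.711 ≈ 0.14142
Gain = 20 log₁₀(0.14142) ≈ -16.99 dB
∠G = 0.00° − 45.00° = -45.00°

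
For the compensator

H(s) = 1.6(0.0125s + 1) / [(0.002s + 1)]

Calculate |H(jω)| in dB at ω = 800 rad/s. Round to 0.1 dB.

18.6 dB

At ω = 800 rad/s:
zero (1 + j800·0.0125) = 1 + j10 → |·| ≈ 10.05, ∠ ≈ 84.29°
pole (1 + j800·0.002) = 1 + j1.6 → |·| ≈ 1.8868, ∠ ≈ 57.99°
|H| = 1.6 · 10.05 / (1.8868) ≈ 8.5224
Gain = 20 log₁₀(8.5224) ≈ 18.61 dB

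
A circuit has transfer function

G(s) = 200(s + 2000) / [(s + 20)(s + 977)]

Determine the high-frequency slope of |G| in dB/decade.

Each pole contributes −20 dB/decade at high frequency; each zero contributes +20 dB/decade.
Net: 1 zero(s) − 2 pole(s) → -20 dB/decade.

-20 dB/decade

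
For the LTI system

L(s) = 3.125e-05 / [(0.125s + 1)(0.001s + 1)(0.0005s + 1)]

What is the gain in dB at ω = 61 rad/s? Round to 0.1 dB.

At ω = 61 rad/s:
pole (1 + j61·0.125) = 1 + j7.625 → |·| ≈ 7.6903, ∠ ≈ 82.53°
pole (1 + j61·0.001) = 1 + j0.061 → |·| ≈ 1.0019, ∠ ≈ 3.49°
pole (1 + j61·0.0005) = 1 + j0.0305 → |·| ≈ 1.0005, ∠ ≈ 1.75°
|L| = 3.125e-05 · 1 / (7.6903 · 1.0019 · 1.0005) ≈ 4.0538e-06
Gain = 20 log₁₀(4.0538e-06) ≈ -107.84 dB

-107.8 dB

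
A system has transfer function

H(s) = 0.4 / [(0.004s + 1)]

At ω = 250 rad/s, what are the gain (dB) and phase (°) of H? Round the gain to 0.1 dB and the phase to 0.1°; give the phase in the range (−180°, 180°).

-11.0 dB, -45.0°

At ω = 250 rad/s:
pole (1 + j250·0.004) = 1 + j1 → |·| ≈ 1.4142, ∠ ≈ 45.00°
|H| = 0.4 · 1 / (1.4142) ≈ 0.28285
Gain = 20 log₁₀(0.28285) ≈ -10.97 dB
∠H = (0°) − (45.00°) = -45.00°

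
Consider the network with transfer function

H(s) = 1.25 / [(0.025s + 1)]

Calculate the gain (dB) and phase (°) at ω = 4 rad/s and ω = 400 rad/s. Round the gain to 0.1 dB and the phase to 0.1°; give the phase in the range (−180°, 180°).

At ω = 4 rad/s:
pole (1 + j4·0.025) = 1 + j0.1 → |·| ≈ 1.005, ∠ ≈ 5.71°
|H| = 1.25 · 1 / (1.005) ≈ 1.2438
Gain = 20 log₁₀(1.2438) ≈ 1.90 dB
∠H = (0°) − (5.71°) = -5.71°

At ω = 400 rad/s:
pole (1 + j400·0.025) = 1 + j10 → |·| ≈ 10.05, ∠ ≈ 84.29°
|H| = 1.25 · 1 / (10.05) ≈ 0.12438
Gain = 20 log₁₀(0.12438) ≈ -18.10 dB
∠H = (0°) − (84.29°) = -84.29°

ω = 4: 1.9 dB, -5.7°; ω = 400: -18.1 dB, -84.3°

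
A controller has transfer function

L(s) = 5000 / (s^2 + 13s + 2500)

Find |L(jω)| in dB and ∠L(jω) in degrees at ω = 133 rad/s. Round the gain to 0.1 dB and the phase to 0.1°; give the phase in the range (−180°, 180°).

-9.7 dB, -173.5°

At s = jω = j133:
quadratic: (j133)² + 13·j133 + 2500 = -15189 + j1729 → |·| ≈ 15287, ∠ ≈ 173.51°
|L| = 5000 / 15287 ≈ 0.32708
Gain = 20 log₁₀(0.32708) ≈ -9.71 dB
∠L = 0.00° − 173.51° = -173.51°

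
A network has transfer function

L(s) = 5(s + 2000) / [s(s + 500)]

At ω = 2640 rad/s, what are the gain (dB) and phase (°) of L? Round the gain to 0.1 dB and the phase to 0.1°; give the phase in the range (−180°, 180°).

-52.6 dB, -116.4°

At s = jω = j2640:
zero (s+2000): 2000 + j2640 → |·| = √(2000²+2640²) = √10969600 ≈ 3312, ∠ = arctan(2640/2000) ≈ 52.85°
pole (s+500): 500 + j2640 → |·| = √(500²+2640²) = √7219600 ≈ 2686.9, ∠ = arctan(2640/500) ≈ 79.28°
pole at origin: |s| = 2640, ∠ = 90.00° (in denominator)
|L| = 5 · 3312 / 7.0934e+06 ≈ 0.0023346
Gain = 20 log₁₀(0.0023346) ≈ -52.64 dB
∠L = 52.85° − 169.28° = -116.43°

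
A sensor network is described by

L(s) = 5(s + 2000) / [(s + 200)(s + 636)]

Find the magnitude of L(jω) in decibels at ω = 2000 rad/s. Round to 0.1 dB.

At s = jω = j2000:
zero (s+2000): 2000 + j2000 → |·| = √(2000²+2000²) = √8000000 ≈ 2828.4, ∠ = arctan(2000/2000) ≈ 45.00°
pole (s+200): 200 + j2000 → |·| = √(200²+2000²) = √4040000 ≈ 2010, ∠ = arctan(2000/200) ≈ 84.29°
pole (s+636): 636 + j2000 → |·| = √(636²+2000²) = √4404496 ≈ 2098.7, ∠ = arctan(2000/636) ≈ 72.36°
|L| = 5 · 2828.4 / 4.2184e+06 ≈ 0.0033525
Gain = 20 log₁₀(0.0033525) ≈ -49.49 dB

-49.5 dB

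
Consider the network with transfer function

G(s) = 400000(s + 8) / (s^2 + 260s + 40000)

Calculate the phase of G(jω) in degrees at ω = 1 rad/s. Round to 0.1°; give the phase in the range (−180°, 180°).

6.8°

At s = jω = j1:
zero (s+8): 8 + j1 → |·| = √(8²+1²) = √65 ≈ 8.0623, ∠ = arctan(1/8) ≈ 7.13°
quadratic: (j1)² + 260·j1 + 40000 = 39999 + j260 → |·| ≈ 40000, ∠ ≈ 0.37°
∠G = 7.13° − 0.37° = 6.76°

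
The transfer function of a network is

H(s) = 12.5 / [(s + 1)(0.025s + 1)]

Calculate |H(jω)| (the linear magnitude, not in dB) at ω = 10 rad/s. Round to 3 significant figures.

At ω = 10 rad/s:
pole (1 + j10·1) = 1 + j10 → |·| ≈ 10.05, ∠ ≈ 84.29°
pole (1 + j10·0.025) = 1 + j0.25 → |·| ≈ 1.0308, ∠ ≈ 14.04°
|H| = 12.5 · 1 / (10.05 · 1.0308) ≈ 1.2066

1.21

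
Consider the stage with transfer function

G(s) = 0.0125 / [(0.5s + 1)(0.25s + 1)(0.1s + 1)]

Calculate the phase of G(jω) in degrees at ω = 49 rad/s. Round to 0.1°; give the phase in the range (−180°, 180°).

At ω = 49 rad/s:
pole (1 + j49·0.5) = 1 + j24.5 → |·| ≈ 24.52, ∠ ≈ 87.66°
pole (1 + j49·0.25) = 1 + j12.25 → |·| ≈ 12.291, ∠ ≈ 85.33°
pole (1 + j49·0.1) = 1 + j4.9 → |·| ≈ 5.001, ∠ ≈ 78.47°
∠G = (0°) − (87.66° + 85.33° + 78.47°) = -251.46° ≡ 108.54° (principal value)

108.5°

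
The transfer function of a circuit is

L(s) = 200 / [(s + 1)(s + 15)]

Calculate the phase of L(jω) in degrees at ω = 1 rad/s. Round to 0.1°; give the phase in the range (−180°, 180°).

At s = jω = j1:
pole (s+1): 1 + j1 → |·| = √(1²+1²) = √2 ≈ 1.4142, ∠ = arctan(1/1) ≈ 45.00°
pole (s+15): 15 + j1 → |·| = √(15²+1²) = √226 ≈ 15.033, ∠ = arctan(1/15) ≈ 3.81°
∠L = 0.00° − 48.81° = -48.81°

-48.8°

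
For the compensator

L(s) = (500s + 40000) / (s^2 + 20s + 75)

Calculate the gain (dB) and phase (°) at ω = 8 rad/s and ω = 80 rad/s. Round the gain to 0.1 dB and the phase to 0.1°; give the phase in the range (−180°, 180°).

Substitute s = j8:
Numerator: 500(j8) + 40000 = 40000 + j4000
Denominator: (j8)^2 + 20(j8) + 75 = 11 + j160
|N| = √(40000² + 4000²) ≈ 40200, ∠N ≈ 5.71°
|D| = √(11² + 160²) ≈ 160.38, ∠D ≈ 86.07°
|L| = 40200 / 160.38 ≈ 250.65
Gain = 20 log₁₀(250.65) ≈ 47.98 dB
∠L = 5.71° − 86.07° = -80.36°

Substitute s = j80:
Numerator: 500(j80) + 40000 = 40000 + j40000
Denominator: (j80)^2 + 20(j80) + 75 = -6325 + j1600
|N| = √(40000² + 40000²) ≈ 56569, ∠N ≈ 45.00°
|D| = √(6325² + 1600²) ≈ 6524.2, ∠D ≈ 165.80°
|L| = 56569 / 6524.2 ≈ 8.6706
Gain = 20 log₁₀(8.6706) ≈ 18.76 dB
∠L = 45.00° − 165.80° = -120.80°

ω = 8: 48.0 dB, -80.4°; ω = 80: 18.8 dB, -120.8°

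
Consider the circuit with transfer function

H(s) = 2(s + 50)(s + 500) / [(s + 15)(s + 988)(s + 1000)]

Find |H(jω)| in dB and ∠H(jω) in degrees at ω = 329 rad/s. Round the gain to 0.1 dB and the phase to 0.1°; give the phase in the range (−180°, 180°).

At s = jω = j329:
zero (s+50): 50 + j329 → |·| = √(50²+329²) = √110741 ≈ 332.78, ∠ = arctan(329/50) ≈ 81.36°
zero (s+500): 500 + j329 → |·| = √(500²+329²) = √358241 ≈ 598.53, ∠ = arctan(329/500) ≈ 33.34°
pole (s+15): 15 + j329 → |·| = √(15²+329²) = √108466 ≈ 329.34, ∠ = arctan(329/15) ≈ 87.39°
pole (s+988): 988 + j329 → |·| = √(988²+329²) = √1084385 ≈ 1041.3, ∠ = arctan(329/988) ≈ 18.42°
pole (s+1000): 1000 + j329 → |·| = √(1000²+329²) = √1108241 ≈ 1052.7, ∠ = arctan(329/1000) ≈ 18.21°
|H| = 2 · 1.9918e+05 / 3.6101e+08 ≈ 0.0011035
Gain = 20 log₁₀(0.0011035) ≈ -59.14 dB
∠H = 114.70° − 124.02° = -9.32°

-59.1 dB, -9.3°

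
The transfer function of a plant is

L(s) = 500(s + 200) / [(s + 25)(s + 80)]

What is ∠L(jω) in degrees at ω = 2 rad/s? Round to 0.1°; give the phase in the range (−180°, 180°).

At s = jω = j2:
zero (s+200): 200 + j2 → |·| = √(200²+2²) = √40004 ≈ 200.01, ∠ = arctan(2/200) ≈ 0.57°
pole (s+25): 25 + j2 → |·| = √(25²+2²) = √629 ≈ 25.08, ∠ = arctan(2/25) ≈ 4.57°
pole (s+80): 80 + j2 → |·| = √(80²+2²) = √6404 ≈ 80.025, ∠ = arctan(2/80) ≈ 1.43°
∠L = 0.57° − 6.00° = -5.43°

-5.4°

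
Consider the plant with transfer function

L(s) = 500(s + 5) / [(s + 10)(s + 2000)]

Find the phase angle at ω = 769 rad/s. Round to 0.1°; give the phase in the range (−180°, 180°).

At s = jω = j769:
zero (s+5): 5 + j769 → |·| = √(5²+769²) = √591386 ≈ 769.02, ∠ = arctan(769/5) ≈ 89.63°
pole (s+10): 10 + j769 → |·| = √(10²+769²) = √591461 ≈ 769.07, ∠ = arctan(769/10) ≈ 89.25°
pole (s+2000): 2000 + j769 → |·| = √(2000²+769²) = √4591361 ≈ 2142.7, ∠ = arctan(769/2000) ≈ 21.03°
∠L = 89.63° − 110.28° = -20.65°

-20.7°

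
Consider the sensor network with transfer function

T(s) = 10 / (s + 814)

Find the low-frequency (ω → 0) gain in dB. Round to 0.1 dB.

-38.2 dB

T(0) = 10 / (814) ≈ 0.012285
20 log₁₀(0.012285) ≈ -38.21 dB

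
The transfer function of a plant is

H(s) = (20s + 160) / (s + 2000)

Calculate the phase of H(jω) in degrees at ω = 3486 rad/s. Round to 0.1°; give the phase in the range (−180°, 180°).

29.7°

Substitute s = j3486:
Numerator: 20(j3486) + 160 = 160 + j69720
Denominator: (j3486) + 2000 = 2000 + j3486
|N| = √(160² + 69720²) ≈ 69720, ∠N ≈ 89.87°
|D| = √(2000² + 3486²) ≈ 4019, ∠D ≈ 60.16°
∠H = 89.87° − 60.16° = 29.71°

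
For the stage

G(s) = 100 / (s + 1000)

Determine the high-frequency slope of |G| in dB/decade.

-20 dB/decade

Each pole contributes −20 dB/decade at high frequency; each zero contributes +20 dB/decade.
Net: 0 zero(s) − 1 pole(s) → -20 dB/decade.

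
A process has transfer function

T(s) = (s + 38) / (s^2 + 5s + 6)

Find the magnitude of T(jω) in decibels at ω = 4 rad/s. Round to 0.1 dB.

Substitute s = j4:
Numerator: (j4) + 38 = 38 + j4
Denominator: (j4)^2 + 5(j4) + 6 = -10 + j20
|N| = √(38² + 4²) ≈ 38.21, ∠N ≈ 6.01°
|D| = √(10² + 20²) ≈ 22.361, ∠D ≈ 116.57°
|T| = 38.21 / 22.361 ≈ 1.7088
Gain = 20 log₁₀(1.7088) ≈ 4.65 dB

4.7 dB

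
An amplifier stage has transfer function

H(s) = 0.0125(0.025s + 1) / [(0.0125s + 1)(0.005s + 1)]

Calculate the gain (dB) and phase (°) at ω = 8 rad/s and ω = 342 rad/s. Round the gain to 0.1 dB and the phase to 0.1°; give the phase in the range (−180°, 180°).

ω = 8: -37.9 dB, 3.3°; ω = 342: -38.2 dB, -53.2°

At ω = 8 rad/s:
zero (1 + j8·0.025) = 1 + j0.2 → |·| ≈ 1.0198, ∠ ≈ 11.31°
pole (1 + j8·0.0125) = 1 + j0.1 → |·| ≈ 1.005, ∠ ≈ 5.71°
pole (1 + j8·0.005) = 1 + j0.04 → |·| ≈ 1.0008, ∠ ≈ 2.29°
|H| = 0.0125 · 1.0198 / (1.005 · 1.0008) ≈ 0.012674
Gain = 20 log₁₀(0.012674) ≈ -37.94 dB
∠H = (11.31°) − (5.71° + 2.29°) = 3.31°

At ω = 342 rad/s:
zero (1 + j342·0.025) = 1 + j8.55 → |·| ≈ 8.6083, ∠ ≈ 83.33°
pole (1 + j342·0.0125) = 1 + j4.275 → |·| ≈ 4.3904, ∠ ≈ 76.83°
pole (1 + j342·0.005) = 1 + j1.71 → |·| ≈ 1.9809, ∠ ≈ 59.68°
|H| = 0.0125 · 8.6083 / (4.3904 · 1.9809) ≈ 0.012373
Gain = 20 log₁₀(0.012373) ≈ -38.15 dB
∠H = (83.33°) − (76.83° + 59.68°) = -53.18°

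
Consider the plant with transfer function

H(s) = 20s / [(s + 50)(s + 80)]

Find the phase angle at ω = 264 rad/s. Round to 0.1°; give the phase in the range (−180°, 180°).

-62.4°

At s = jω = j264:
zero at origin: s = j264 → |·| = 264, ∠ = 90.00°
pole (s+50): 50 + j264 → |·| = √(50²+264²) = √72196 ≈ 268.69, ∠ = arctan(264/50) ≈ 79.28°
pole (s+80): 80 + j264 → |·| = √(80²+264²) = √76096 ≈ 275.86, ∠ = arctan(264/80) ≈ 73.14°
∠H = 90.00° − 152.42° = -62.42°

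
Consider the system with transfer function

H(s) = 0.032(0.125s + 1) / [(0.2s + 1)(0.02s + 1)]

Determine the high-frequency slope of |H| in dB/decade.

Each pole contributes −20 dB/decade at high frequency; each zero contributes +20 dB/decade.
Net: 1 zero(s) − 2 pole(s) → -20 dB/decade.

-20 dB/decade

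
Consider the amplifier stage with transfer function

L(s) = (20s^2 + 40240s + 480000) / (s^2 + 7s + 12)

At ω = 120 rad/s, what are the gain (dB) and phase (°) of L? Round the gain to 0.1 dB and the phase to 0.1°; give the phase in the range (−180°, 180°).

Substitute s = j120:
Numerator: 20(j120)^2 + 40240(j120) + 480000 = 192000 + j4828800
Denominator: (j120)^2 + 7(j120) + 12 = -14388 + j840
|N| = √(192000² + 4828800²) ≈ 4.8326e+06, ∠N ≈ 87.72°
|D| = √(14388² + 840²) ≈ 14412, ∠D ≈ 176.66°
|L| = 4.8326e+06 / 14412 ≈ 335.32
Gain = 20 log₁₀(335.32) ≈ 50.51 dB
∠L = 87.72° − 176.66° = -88.94°

50.5 dB, -88.9°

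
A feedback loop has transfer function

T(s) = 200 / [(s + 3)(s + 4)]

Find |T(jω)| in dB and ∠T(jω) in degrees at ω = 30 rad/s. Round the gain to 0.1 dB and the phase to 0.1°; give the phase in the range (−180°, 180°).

At s = jω = j30:
pole (s+3): 3 + j30 → |·| = √(3²+30²) = √909 ≈ 30.15, ∠ = arctan(30/3) ≈ 84.29°
pole (s+4): 4 + j30 → |·| = √(4²+30²) = √916 ≈ 30.265, ∠ = arctan(30/4) ≈ 82.41°
|T| = 200 / 912.49 ≈ 0.21918
Gain = 20 log₁₀(0.21918) ≈ -13.18 dB
∠T = 0.00° − 166.70° = -166.70°

-13.2 dB, -166.7°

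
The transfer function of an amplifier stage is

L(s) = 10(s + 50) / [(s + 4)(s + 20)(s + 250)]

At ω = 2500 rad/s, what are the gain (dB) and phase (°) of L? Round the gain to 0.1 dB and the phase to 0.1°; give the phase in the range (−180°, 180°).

-116.0 dB, -174.9°

At s = jω = j2500:
zero (s+50): 50 + j2500 → |·| = √(50²+2500²) = √6252500 ≈ 2500.5, ∠ = arctan(2500/50) ≈ 88.85°
pole (s+4): 4 + j2500 → |·| = √(4²+2500²) = √6250016 ≈ 2500, ∠ = arctan(2500/4) ≈ 89.91°
pole (s+20): 20 + j2500 → |·| = √(20²+2500²) = √6250400 ≈ 2500.1, ∠ = arctan(2500/20) ≈ 89.54°
pole (s+250): 250 + j2500 → |·| = √(250²+2500²) = √6312500 ≈ 2512.5, ∠ = arctan(2500/250) ≈ 84.29°
|L| = 10 · 2500.5 / 1.5704e+10 ≈ 1.5923e-06
Gain = 20 log₁₀(1.5923e-06) ≈ -115.96 dB
∠L = 88.85° − 263.74° = -174.89°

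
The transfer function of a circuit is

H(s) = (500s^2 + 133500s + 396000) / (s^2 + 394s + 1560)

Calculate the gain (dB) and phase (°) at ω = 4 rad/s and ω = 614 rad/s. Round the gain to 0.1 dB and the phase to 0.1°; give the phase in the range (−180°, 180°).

ω = 4: 49.5 dB, 8.4°; ω = 614: 53.2 dB, 9.3°

Substitute s = j4:
Numerator: 500(j4)^2 + 133500(j4) + 396000 = 388000 + j534000
Denominator: (j4)^2 + 394(j4) + 1560 = 1544 + j1576
|N| = √(388000² + 534000²) ≈ 6.6008e+05, ∠N ≈ 54.00°
|D| = √(1544² + 1576²) ≈ 2206.3, ∠D ≈ 45.59°
|H| = 6.6008e+05 / 2206.3 ≈ 299.18
Gain = 20 log₁₀(299.18) ≈ 49.52 dB
∠H = 54.00° − 45.59° = 8.41°

Substitute s = j614:
Numerator: 500(j614)^2 + 133500(j614) + 396000 = -188102000 + j81969000
Denominator: (j614)^2 + 394(j614) + 1560 = -375436 + j241916
|N| = √(188102000² + 81969000²) ≈ 2.0519e+08, ∠N ≈ 156.45°
|D| = √(375436² + 241916²) ≈ 4.4663e+05, ∠D ≈ 147.20°
|H| = 2.0519e+08 / 4.4663e+05 ≈ 459.42
Gain = 20 log₁₀(459.42) ≈ 53.24 dB
∠H = 156.45° − 147.20° = 9.25°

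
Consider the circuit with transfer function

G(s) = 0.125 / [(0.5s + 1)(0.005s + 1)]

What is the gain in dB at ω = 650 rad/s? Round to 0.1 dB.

At ω = 650 rad/s:
pole (1 + j650·0.5) = 1 + j325 → |·| ≈ 325, ∠ ≈ 89.82°
pole (1 + j650·0.005) = 1 + j3.25 → |·| ≈ 3.4004, ∠ ≈ 72.90°
|G| = 0.125 · 1 / (325 · 3.4004) ≈ 0.00011311
Gain = 20 log₁₀(0.00011311) ≈ -78.93 dB

-78.9 dB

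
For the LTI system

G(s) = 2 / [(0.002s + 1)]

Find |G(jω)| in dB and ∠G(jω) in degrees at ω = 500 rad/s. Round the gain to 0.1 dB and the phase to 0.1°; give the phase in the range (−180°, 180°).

3.0 dB, -45.0°

At ω = 500 rad/s:
pole (1 + j500·0.002) = 1 + j1 → |·| ≈ 1.4142, ∠ ≈ 45.00°
|G| = 2 · 1 / (1.4142) ≈ 1.4142
Gain = 20 log₁₀(1.4142) ≈ 3.01 dB
∠G = (0°) − (45.00°) = -45.00°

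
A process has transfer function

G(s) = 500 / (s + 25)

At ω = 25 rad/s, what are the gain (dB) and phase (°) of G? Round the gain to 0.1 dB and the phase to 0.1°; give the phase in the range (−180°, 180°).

23.0 dB, -45.0°

Substitute s = j25:
Numerator: 500 = 500 + j0
Denominator: (j25) + 25 = 25 + j25
|N| = √(500² + 0²) ≈ 500, ∠N ≈ 0.00°
|D| = √(25² + 25²) ≈ 35.355, ∠D ≈ 45.00°
|G| = 500 / 35.355 ≈ 14.142
Gain = 20 log₁₀(14.142) ≈ 23.01 dB
∠G = 0.00° − 45.00° = -45.00°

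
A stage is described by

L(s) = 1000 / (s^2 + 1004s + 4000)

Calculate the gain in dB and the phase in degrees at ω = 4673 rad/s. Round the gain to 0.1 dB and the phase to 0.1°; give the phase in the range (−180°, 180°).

Substitute s = j4673:
Numerator: 1000 = 1000 + j0
Denominator: (j4673)^2 + 1004(j4673) + 4000 = -21832929 + j4691692
|N| = √(1000² + 0²) ≈ 1000, ∠N ≈ 0.00°
|D| = √(21832929² + 4691692²) ≈ 2.2331e+07, ∠D ≈ 167.87°
|L| = 1000 / 2.2331e+07 ≈ 4.4781e-05
Gain = 20 log₁₀(4.4781e-05) ≈ -86.98 dB
∠L = 0.00° − 167.87° = -167.87°

-87.0 dB, -167.9°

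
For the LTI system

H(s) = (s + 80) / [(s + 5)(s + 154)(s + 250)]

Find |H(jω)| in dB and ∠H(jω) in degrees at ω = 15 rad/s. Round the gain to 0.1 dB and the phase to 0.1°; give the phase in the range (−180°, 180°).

At s = jω = j15:
zero (s+80): 80 + j15 → |·| = √(80²+15²) = √6625 ≈ 81.394, ∠ = arctan(15/80) ≈ 10.62°
pole (s+5): 5 + j15 → |·| = √(5²+15²) = √250 ≈ 15.811, ∠ = arctan(15/5) ≈ 71.57°
pole (s+154): 154 + j15 → |·| = √(154²+15²) = √23941 ≈ 154.73, ∠ = arctan(15/154) ≈ 5.56°
pole (s+250): 250 + j15 → |·| = √(250²+15²) = √62725 ≈ 250.45, ∠ = arctan(15/250) ≈ 3.43°
|H| = 1 · 81.394 / 6.1271e+05 ≈ 0.00013284
Gain = 20 log₁₀(0.00013284) ≈ -77.53 dB
∠H = 10.62° − 80.56° = -69.94°

-77.5 dB, -69.9°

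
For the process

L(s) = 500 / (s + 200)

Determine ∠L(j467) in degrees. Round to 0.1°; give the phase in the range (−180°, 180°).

Substitute s = j467:
Numerator: 500 = 500 + j0
Denominator: (j467) + 200 = 200 + j467
|N| = √(500² + 0²) ≈ 500, ∠N ≈ 0.00°
|D| = √(200² + 467²) ≈ 508.02, ∠D ≈ 66.82°
∠L = 0.00° − 66.82° = -66.82°

-66.8°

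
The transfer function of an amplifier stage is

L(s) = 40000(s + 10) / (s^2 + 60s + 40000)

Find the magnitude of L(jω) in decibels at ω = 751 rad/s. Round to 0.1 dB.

At s = jω = j751:
zero (s+10): 10 + j751 → |·| = √(10²+751²) = √564101 ≈ 751.07, ∠ = arctan(751/10) ≈ 89.24°
quadratic: (j751)² + 60·j751 + 40000 = -524001 + j45060 → |·| ≈ 5.2593e+05, ∠ ≈ 175.09°
|L| = 40000 · 751.07 / 5.2593e+05 ≈ 57.123
Gain = 20 log₁₀(57.123) ≈ 35.14 dB

35.1 dB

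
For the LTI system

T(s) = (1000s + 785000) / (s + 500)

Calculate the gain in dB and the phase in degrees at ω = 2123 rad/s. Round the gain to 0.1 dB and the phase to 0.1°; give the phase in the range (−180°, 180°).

Substitute s = j2123:
Numerator: 1000(j2123) + 785000 = 785000 + j2123000
Denominator: (j2123) + 500 = 500 + j2123
|N| = √(785000² + 2123000²) ≈ 2.2635e+06, ∠N ≈ 69.71°
|D| = √(500² + 2123²) ≈ 2181.1, ∠D ≈ 76.75°
|T| = 2.2635e+06 / 2181.1 ≈ 1037.8
Gain = 20 log₁₀(1037.8) ≈ 60.32 dB
∠T = 69.71° − 76.75° = -7.04°

60.3 dB, -7.0°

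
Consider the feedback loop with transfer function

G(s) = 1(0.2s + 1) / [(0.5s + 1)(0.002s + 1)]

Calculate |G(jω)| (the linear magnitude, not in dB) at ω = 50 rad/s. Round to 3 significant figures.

At ω = 50 rad/s:
zero (1 + j50·0.2) = 1 + j10 → |·| ≈ 10.05, ∠ ≈ 84.29°
pole (1 + j50·0.5) = 1 + j25 → |·| ≈ 25.02, ∠ ≈ 87.71°
pole (1 + j50·0.002) = 1 + j0.1 → |·| ≈ 1.005, ∠ ≈ 5.71°
|G| = 1 · 10.05 / (25.02 · 1.005) ≈ 0.39968

0.400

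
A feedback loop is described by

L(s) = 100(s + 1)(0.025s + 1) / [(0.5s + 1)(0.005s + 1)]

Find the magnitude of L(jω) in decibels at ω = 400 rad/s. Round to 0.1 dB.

At ω = 400 rad/s:
zero (1 + j400·1) = 1 + j400 → |·| ≈ 400, ∠ ≈ 89.86°
zero (1 + j400·0.025) = 1 + j10 → |·| ≈ 10.05, ∠ ≈ 84.29°
pole (1 + j400·0.5) = 1 + j200 → |·| ≈ 200, ∠ ≈ 89.71°
pole (1 + j400·0.005) = 1 + j2 → |·| ≈ 2.2361, ∠ ≈ 63.43°
|L| = 100 · 400 · 10.05 / (200 · 2.2361) ≈ 898.89
Gain = 20 log₁₀(898.89) ≈ 59.07 dB

59.1 dB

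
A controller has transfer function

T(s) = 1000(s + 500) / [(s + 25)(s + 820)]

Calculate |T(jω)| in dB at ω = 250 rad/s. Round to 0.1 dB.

At s = jω = j250:
zero (s+500): 500 + j250 → |·| = √(500²+250²) = √312500 ≈ 559.02, ∠ = arctan(250/500) ≈ 26.57°
pole (s+25): 25 + j250 → |·| = √(25²+250²) = √63125 ≈ 251.25, ∠ = arctan(250/25) ≈ 84.29°
pole (s+820): 820 + j250 → |·| = √(820²+250²) = √734900 ≈ 857.26, ∠ = arctan(250/820) ≈ 16.96°
|T| = 1000 · 559.02 / 2.1539e+05 ≈ 2.5954
Gain = 20 log₁₀(2.5954) ≈ 8.28 dB

8.3 dB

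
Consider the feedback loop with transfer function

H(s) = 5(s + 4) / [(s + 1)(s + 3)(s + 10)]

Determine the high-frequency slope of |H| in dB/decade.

Each pole contributes −20 dB/decade at high frequency; each zero contributes +20 dB/decade.
Net: 1 zero(s) − 3 pole(s) → -40 dB/decade.

-40 dB/decade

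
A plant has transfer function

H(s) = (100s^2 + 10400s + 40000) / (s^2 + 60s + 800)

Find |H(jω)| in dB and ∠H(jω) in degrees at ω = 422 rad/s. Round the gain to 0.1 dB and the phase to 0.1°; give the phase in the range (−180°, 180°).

40.2 dB, -5.7°

Substitute s = j422:
Numerator: 100(j422)^2 + 10400(j422) + 40000 = -17768400 + j4388800
Denominator: (j422)^2 + 60(j422) + 800 = -177284 + j25320
|N| = √(17768400² + 4388800²) ≈ 1.8302e+07, ∠N ≈ 166.13°
|D| = √(177284² + 25320²) ≈ 1.7908e+05, ∠D ≈ 171.87°
|H| = 1.8302e+07 / 1.7908e+05 ≈ 102.2
Gain = 20 log₁₀(102.2) ≈ 40.19 dB
∠H = 166.13° − 171.87° = -5.74°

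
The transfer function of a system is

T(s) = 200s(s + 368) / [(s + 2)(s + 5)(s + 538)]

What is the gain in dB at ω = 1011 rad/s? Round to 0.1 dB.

At s = jω = j1011:
zero (s+368): 368 + j1011 → |·| = √(368²+1011²) = √1157545 ≈ 1075.9, ∠ = arctan(1011/368) ≈ 70.00°
zero at origin: s = j1011 → |·| = 1011, ∠ = 90.00°
pole (s+2): 2 + j1011 → |·| = √(2²+1011²) = √1022125 ≈ 1011, ∠ = arctan(1011/2) ≈ 89.89°
pole (s+5): 5 + j1011 → |·| = √(5²+1011²) = √1022146 ≈ 1011, ∠ = arctan(1011/5) ≈ 89.72°
pole (s+538): 538 + j1011 → |·| = √(538²+1011²) = √1311565 ≈ 1145.2, ∠ = arctan(1011/538) ≈ 61.98°
|T| = 200 · 1.0877e+06 / 1.1705e+09 ≈ 0.18585
Gain = 20 log₁₀(0.18585) ≈ -14.62 dB

-14.6 dB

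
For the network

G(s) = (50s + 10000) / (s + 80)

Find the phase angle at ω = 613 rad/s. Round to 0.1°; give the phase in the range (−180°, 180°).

Substitute s = j613:
Numerator: 50(j613) + 10000 = 10000 + j30650
Denominator: (j613) + 80 = 80 + j613
|N| = √(10000² + 30650²) ≈ 32240, ∠N ≈ 71.93°
|D| = √(80² + 613²) ≈ 618.2, ∠D ≈ 82.56°
∠G = 71.93° − 82.56° = -10.63°

-10.6°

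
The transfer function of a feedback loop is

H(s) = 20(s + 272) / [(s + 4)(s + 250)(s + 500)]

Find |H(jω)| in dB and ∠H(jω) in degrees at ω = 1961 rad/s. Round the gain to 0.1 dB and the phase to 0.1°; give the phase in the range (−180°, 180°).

-105.9 dB, -166.2°

At s = jω = j1961:
zero (s+272): 272 + j1961 → |·| = √(272²+1961²) = √3919505 ≈ 1979.8, ∠ = arctan(1961/272) ≈ 82.10°
pole (s+4): 4 + j1961 → |·| = √(4²+1961²) = √3845537 ≈ 1961, ∠ = arctan(1961/4) ≈ 89.88°
pole (s+250): 250 + j1961 → |·| = √(250²+1961²) = √3908021 ≈ 1976.9, ∠ = arctan(1961/250) ≈ 82.73°
pole (s+500): 500 + j1961 → |·| = √(500²+1961²) = √4095521 ≈ 2023.7, ∠ = arctan(1961/500) ≈ 75.70°
|H| = 20 · 1979.8 / 7.8453e+09 ≈ 5.0471e-06
Gain = 20 log₁₀(5.0471e-06) ≈ -105.94 dB
∠H = 82.10° − 248.31° = -166.21°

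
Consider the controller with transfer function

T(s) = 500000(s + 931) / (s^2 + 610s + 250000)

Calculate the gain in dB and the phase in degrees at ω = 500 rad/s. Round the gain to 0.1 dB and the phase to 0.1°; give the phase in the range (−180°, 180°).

64.8 dB, -61.8°

At s = jω = j500:
zero (s+931): 931 + j500 → |·| = √(931²+500²) = √1116761 ≈ 1056.8, ∠ = arctan(500/931) ≈ 28.24°
quadratic: (j500)² + 610·j500 + 250000 = 0 + j305000 → |·| ≈ 3.05e+05, ∠ ≈ 90.00°
|T| = 500000 · 1056.8 / 3.05e+05 ≈ 1732.5
Gain = 20 log₁₀(1732.5) ≈ 64.77 dB
∠T = 28.24° − 90.00° = -61.76°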